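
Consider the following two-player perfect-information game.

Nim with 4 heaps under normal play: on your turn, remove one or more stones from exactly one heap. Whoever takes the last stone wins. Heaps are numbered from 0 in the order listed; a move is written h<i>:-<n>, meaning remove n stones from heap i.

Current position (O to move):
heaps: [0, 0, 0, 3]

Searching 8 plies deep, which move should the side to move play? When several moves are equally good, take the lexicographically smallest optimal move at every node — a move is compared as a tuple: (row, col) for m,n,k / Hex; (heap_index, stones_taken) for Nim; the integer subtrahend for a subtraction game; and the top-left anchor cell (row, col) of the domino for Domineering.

[(0,0,0,3)] O move#1: h3:-1:-1/(0,0,0,2), h3:-2:-1/(0,0,0,1), h3:-3:+1/(0,0,0,0)*
[(0,0,0,0)] end (terminal -1, X#2); searched (0,0,0,3) to 8

O's best at [(0,0,0,3)]: h3:-3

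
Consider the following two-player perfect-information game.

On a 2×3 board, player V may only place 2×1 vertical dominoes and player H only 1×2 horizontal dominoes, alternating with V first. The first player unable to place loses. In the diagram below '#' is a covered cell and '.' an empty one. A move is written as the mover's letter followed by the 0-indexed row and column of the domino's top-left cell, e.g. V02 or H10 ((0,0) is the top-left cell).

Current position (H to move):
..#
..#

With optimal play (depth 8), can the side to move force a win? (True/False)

p1 H@[..#/..#]: H00[###/..#]+1* H10[..#/###]+1
p2 V@[###/..#] terminal -1; root [..#/..#] d8

H winning at [..#/..#]: True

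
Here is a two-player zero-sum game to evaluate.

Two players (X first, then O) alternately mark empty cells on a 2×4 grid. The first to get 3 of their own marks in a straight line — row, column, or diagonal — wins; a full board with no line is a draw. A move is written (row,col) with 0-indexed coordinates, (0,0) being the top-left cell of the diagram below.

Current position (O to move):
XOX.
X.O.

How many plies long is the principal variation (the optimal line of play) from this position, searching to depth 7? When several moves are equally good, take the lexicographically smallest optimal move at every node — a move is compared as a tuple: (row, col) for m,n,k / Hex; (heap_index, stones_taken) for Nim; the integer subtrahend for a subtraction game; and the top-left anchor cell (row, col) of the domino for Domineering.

PV length from [XOX./X.O.]: 3 plies

[XOX./X.O.] O move#1: (0,3):+0/XOXO/X.O.*, (1,1):+0/XOX./XOO., (1,3):+0/XOX./X.OO
[XOXO/X.O.] X move#2: (1,1):+0/XOXO/XXO.*, (1,3):+0/XOXO/X.OX
[XOXO/XXO.] O move#3: (1,3):+0/XOXO/XXOO*
[XOXO/XXOO] end (terminal +0, X#4); searched XOX./X.O. to 7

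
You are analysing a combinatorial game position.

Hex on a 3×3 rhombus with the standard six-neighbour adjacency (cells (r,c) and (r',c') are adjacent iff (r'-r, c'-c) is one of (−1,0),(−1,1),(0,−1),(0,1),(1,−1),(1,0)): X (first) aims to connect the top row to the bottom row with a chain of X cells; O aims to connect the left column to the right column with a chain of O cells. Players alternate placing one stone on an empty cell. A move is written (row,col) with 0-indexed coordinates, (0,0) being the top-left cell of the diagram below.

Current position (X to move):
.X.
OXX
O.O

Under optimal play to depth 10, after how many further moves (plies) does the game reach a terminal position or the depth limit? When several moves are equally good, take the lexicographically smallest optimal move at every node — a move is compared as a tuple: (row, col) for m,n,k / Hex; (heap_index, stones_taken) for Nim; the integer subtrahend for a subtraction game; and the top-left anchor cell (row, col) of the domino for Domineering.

PV length from [.X./OXX/O.O]: 1 ply

[.X./OXX/O.O] X move#1: (0,0):-1/XX./OXX/O.O, (0,2):-1/.XX/OXX/O.O, (2,1):+1/.X./OXX/OXO*
[.X./OXX/OXO] end (terminal -1, O#2); searched .X./OXX/O.O to 10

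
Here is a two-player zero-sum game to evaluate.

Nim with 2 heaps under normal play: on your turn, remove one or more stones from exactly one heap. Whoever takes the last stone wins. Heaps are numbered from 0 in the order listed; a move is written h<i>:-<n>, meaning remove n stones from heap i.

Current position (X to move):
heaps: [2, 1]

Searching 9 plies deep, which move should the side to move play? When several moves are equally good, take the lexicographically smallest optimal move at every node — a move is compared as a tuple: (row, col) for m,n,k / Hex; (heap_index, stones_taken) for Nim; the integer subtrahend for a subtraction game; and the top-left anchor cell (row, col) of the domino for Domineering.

X's best at [(2,1)]: h0:-1

p1 X@[(2,1)]: h0:-1[(1,1)]+1* h0:-2[(0,1)]-1 h1:-1[(2,0)]-1
p2 O@[(1,1)]: h0:-1[(0,1)]-1* h1:-1[(1,0)]-1
p3 X@[(0,1)]: h1:-1[(0,0)]+1*
p4 O@[(0,0)] terminal -1; root [(2,1)] d9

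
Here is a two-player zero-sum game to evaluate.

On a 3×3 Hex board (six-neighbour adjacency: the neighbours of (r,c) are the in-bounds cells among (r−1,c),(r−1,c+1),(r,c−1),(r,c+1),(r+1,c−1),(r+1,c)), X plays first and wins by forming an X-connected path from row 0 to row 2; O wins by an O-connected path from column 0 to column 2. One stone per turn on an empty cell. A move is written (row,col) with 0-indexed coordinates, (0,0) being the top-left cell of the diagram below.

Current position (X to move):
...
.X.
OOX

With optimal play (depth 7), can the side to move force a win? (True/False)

X winning at [.../.X./OOX]: True

ply 1, X at .../.X./OOX | (0,0)=-1→X../.X./OOX; (0,1)=-1→.X./.X./OOX; (0,2)=-1→..X/.X./OOX; (1,0)=-1→.../XX./OOX; (1,2)=+1→.../.XX/OOX*
ply 2, O at .../.XX/OOX | (0,0)=-1→O../.XX/OOX*; (0,1)=-1→.O./.XX/OOX; (0,2)=-1→..O/.XX/OOX; (1,0)=-1→.../OXX/OOX
ply 3, X at O../.XX/OOX | (0,1)=+1→OX./.XX/OOX*; (0,2)=+1→O.X/.XX/OOX; (1,0)=+1→O../XXX/OOX
ply 4: OX./.XX/OOX is terminal -1 (O); from .../.X./OOX depth 7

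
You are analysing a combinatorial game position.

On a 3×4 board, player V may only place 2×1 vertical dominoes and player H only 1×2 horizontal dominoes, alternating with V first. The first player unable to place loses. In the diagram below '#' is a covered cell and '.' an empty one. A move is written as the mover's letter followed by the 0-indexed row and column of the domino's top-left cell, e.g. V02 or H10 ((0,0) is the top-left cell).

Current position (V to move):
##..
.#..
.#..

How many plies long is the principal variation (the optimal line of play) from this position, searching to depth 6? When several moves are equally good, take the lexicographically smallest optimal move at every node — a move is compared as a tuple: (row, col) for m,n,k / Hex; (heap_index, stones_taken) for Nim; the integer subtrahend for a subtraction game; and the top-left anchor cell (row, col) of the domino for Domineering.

ply 1, V at ##../.#../.#.. | V02=+1→###./.##./.#..*; V03=+1→##.#/.#.#/.#..; V10=-1→##../##../##..; V12=+1→##../.##./.##.; V13=+1→##../.#.#/.#.#
ply 2, H at ###./.##./.#.. | H22=-1→###./.##./.###*
ply 3, V at ###./.##./.### | V03=+1→####/.###/.###*; V10=+1→###./###./####
ply 4: ####/.###/.### is terminal -1 (H); from ##../.#../.#.. depth 6

PV length from [##../.#../.#..]: 3 plies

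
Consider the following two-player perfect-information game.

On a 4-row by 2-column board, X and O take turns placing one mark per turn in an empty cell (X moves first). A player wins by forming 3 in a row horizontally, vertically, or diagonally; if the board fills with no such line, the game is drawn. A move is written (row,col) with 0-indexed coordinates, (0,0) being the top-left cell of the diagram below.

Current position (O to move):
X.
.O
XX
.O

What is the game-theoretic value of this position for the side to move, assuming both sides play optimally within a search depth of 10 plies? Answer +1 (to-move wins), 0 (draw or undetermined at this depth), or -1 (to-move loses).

ply 1, O at X./.O/XX/.O | (0,1)=-1→XO/.O/XX/.O; (1,0)=+0→X./OO/XX/.O*; (3,0)=-1→X./.O/XX/OO
ply 2, X at X./OO/XX/.O | (0,1)=+0→XX/OO/XX/.O*; (3,0)=+0→X./OO/XX/XO
ply 3, O at XX/OO/XX/.O | (3,0)=+0→XX/OO/XX/OO*
ply 4: XX/OO/XX/OO is terminal +0 (X); from X./.O/XX/.O depth 10

value(X./.O/XX/.O, O) = 0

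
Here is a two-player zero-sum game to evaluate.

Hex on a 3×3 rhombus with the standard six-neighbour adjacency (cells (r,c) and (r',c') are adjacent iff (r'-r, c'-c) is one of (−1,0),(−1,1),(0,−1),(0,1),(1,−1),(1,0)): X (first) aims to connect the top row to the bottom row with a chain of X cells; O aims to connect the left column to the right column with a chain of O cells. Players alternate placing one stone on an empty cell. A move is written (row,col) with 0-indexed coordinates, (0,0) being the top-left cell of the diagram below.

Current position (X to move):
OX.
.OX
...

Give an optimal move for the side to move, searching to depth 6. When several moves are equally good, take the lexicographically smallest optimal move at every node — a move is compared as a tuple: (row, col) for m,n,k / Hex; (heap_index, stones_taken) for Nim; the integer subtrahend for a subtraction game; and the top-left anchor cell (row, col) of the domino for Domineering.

ply 1, X at OX./.OX/... | (0,2)=+1→OXX/.OX/...*; (1,0)=+1→OX./XOX/...; (2,0)=+1→OX./.OX/X..; (2,1)=-1→OX./.OX/.X.; (2,2)=-1→OX./.OX/..X
ply 2, O at OXX/.OX/... | (1,0)=-1→OXX/OOX/...*; (2,0)=-1→OXX/.OX/O..; (2,1)=-1→OXX/.OX/.O.; (2,2)=-1→OXX/.OX/..O
ply 3, X at OXX/OOX/... | (2,0)=+1→OXX/OOX/X..*; (2,1)=+1→OXX/OOX/.X.; (2,2)=+1→OXX/OOX/..X
ply 4, O at OXX/OOX/X.. | (2,1)=-1→OXX/OOX/XO.*; (2,2)=-1→OXX/OOX/X.O
ply 5, X at OXX/OOX/XO. | (2,2)=+1→OXX/OOX/XOX*
ply 6: OXX/OOX/XOX is terminal -1 (O); from OX./.OX/... depth 6

X's best at [OX./.OX/...]: (0,2)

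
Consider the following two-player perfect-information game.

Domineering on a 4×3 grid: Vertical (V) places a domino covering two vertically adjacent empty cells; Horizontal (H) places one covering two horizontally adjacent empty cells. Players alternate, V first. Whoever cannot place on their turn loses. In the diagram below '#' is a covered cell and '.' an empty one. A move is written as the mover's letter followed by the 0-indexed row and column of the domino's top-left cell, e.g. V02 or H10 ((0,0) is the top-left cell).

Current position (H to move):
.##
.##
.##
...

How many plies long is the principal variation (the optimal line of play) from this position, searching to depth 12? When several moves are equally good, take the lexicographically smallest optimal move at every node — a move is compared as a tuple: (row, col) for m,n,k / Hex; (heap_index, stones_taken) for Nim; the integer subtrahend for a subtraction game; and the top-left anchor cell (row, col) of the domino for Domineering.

p1 H@[.##/.##/.##/...]: H30[.##/.##/.##/##.]-1* H31[.##/.##/.##/.##]-1
p2 V@[.##/.##/.##/##.]: V00[###/###/.##/##.]+1* V10[.##/###/###/##.]+1
p3 H@[###/###/.##/##.] terminal -1; root [.##/.##/.##/...] d12

PV length from [.##/.##/.##/...]: 2 plies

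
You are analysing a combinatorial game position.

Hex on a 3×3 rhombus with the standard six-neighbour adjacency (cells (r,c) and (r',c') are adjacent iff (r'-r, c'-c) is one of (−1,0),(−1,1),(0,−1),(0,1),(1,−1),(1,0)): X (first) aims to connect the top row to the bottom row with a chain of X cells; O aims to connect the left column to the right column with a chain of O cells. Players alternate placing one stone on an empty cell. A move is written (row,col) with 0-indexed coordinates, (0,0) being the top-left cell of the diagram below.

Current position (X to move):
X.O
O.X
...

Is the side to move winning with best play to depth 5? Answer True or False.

X winning at [X.O/O.X/...]: False

[X.O/O.X/...] X move#1: (0,1):-1/XXO/O.X/...*, (1,1):-1/X.O/OXX/..., (2,0):-1/X.O/O.X/X.., (2,1):-1/X.O/O.X/.X., (2,2):-1/X.O/O.X/..X
[XXO/O.X/...] O move#2: (1,1):+1/XXO/OOX/...*, (2,0):-1/XXO/O.X/O.., (2,1):-1/XXO/O.X/.O., (2,2):-1/XXO/O.X/..O
[XXO/OOX/...] end (terminal -1, X#3); searched X.O/O.X/... to 5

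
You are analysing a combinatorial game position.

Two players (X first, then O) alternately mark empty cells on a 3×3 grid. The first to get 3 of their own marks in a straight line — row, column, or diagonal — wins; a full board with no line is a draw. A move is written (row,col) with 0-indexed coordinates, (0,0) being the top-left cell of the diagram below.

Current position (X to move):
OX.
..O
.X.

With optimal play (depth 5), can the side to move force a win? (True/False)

[OX./..O/.X.] X move#1: (0,2):-1/OXX/..O/.X., (1,0):+0/OX./X.O/.X., (1,1):+1/OX./.XO/.X.*, (2,0):+1/OX./..O/XX., (2,2):+1/OX./..O/.XX
[OX./.XO/.X.] end (terminal -1, O#2); searched OX./..O/.X. to 5

X winning at [OX./..O/.X.]: True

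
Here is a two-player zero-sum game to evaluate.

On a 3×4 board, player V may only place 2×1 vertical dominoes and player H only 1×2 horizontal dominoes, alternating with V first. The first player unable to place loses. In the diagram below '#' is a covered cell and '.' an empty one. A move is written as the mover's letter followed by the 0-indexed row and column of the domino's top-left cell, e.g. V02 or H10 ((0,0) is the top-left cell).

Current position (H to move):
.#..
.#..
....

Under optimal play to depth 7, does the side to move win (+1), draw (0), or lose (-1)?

ply 1, H at .#../.#../.... | H02=-1→.###/.#../....; H12=+1→.#../.###/....*; H20=-1→.#../.#../##..; H21=-1→.#../.#../.##.; H22=-1→.#../.#../..##
ply 2, V at .#../.###/.... | V00=-1→##../####/....*; V10=-1→.#../####/#...
ply 3, H at ##../####/.... | H02=+1→####/####/....*; H20=+1→##../####/##..; H21=+1→##../####/.##.; H22=+1→##../####/..##
ply 4: ####/####/.... is terminal -1 (V); from .#../.#../.... depth 7

value(.#../.#../...., H) = +1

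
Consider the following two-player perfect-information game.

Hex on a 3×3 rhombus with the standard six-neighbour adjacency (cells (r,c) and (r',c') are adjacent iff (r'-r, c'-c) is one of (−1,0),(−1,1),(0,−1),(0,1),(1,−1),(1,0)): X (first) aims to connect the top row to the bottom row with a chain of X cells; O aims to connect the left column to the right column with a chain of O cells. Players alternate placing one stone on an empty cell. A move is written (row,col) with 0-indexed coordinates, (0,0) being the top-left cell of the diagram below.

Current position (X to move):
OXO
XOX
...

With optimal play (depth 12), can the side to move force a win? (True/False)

X winning at [OXO/XOX/...]: True

p1 X@[OXO/XOX/...]: (2,0)[OXO/XOX/X..]+1* (2,1)[OXO/XOX/.X.]-1 (2,2)[OXO/XOX/..X]-1
p2 O@[OXO/XOX/X..] terminal -1; root [OXO/XOX/...] d12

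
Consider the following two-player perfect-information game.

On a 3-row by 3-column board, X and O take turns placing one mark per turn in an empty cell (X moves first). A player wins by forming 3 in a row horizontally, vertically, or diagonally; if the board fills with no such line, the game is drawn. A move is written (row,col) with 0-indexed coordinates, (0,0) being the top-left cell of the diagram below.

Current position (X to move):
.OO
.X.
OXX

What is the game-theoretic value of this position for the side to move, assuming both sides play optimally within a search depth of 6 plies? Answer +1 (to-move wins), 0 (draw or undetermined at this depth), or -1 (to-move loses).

ply 1, X at .OO/.X./OXX | (0,0)=+1→XOO/.X./OXX*; (1,0)=-1→.OO/XX./OXX; (1,2)=-1→.OO/.XX/OXX
ply 2: XOO/.X./OXX is terminal -1 (O); from .OO/.X./OXX depth 6

value(.OO/.X./OXX, X) = +1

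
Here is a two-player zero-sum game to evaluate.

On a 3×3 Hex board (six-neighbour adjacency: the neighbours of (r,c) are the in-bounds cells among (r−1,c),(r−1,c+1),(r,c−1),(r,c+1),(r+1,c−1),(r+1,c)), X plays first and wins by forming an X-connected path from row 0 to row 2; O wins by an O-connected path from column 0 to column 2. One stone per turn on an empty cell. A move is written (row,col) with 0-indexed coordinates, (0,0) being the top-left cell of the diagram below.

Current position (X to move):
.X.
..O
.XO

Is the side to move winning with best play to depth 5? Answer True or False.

X winning at [.X./..O/.XO]: True

ply 1, X at .X./..O/.XO | (0,0)=-1→XX./..O/.XO; (0,2)=-1→.XX/..O/.XO; (1,0)=+1→.X./X.O/.XO*; (1,1)=+1→.X./.XO/.XO; (2,0)=+1→.X./..O/XXO
ply 2, O at .X./X.O/.XO | (0,0)=-1→OX./X.O/.XO*; (0,2)=-1→.XO/X.O/.XO; (1,1)=-1→.X./XOO/.XO; (2,0)=-1→.X./X.O/OXO
ply 3, X at OX./X.O/.XO | (0,2)=+1→OXX/X.O/.XO*; (1,1)=+1→OX./XXO/.XO; (2,0)=+1→OX./X.O/XXO
ply 4, O at OXX/X.O/.XO | (1,1)=-1→OXX/XOO/.XO*; (2,0)=-1→OXX/X.O/OXO
ply 5, X at OXX/XOO/.XO | (2,0)=+1→OXX/XOO/XXO*
ply 6: OXX/XOO/XXO is terminal -1 (O); from .X./..O/.XO depth 5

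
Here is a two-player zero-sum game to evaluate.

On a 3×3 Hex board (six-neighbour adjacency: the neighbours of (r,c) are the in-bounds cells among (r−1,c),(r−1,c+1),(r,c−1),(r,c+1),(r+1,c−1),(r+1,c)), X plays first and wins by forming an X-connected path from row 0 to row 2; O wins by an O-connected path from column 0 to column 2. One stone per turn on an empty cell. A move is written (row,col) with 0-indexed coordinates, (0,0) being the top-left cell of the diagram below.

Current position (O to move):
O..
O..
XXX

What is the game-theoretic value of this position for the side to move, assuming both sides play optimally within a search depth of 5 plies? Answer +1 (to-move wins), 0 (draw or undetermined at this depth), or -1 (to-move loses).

value(O../O../XXX, O) = +1

[O../O../XXX] O move#1: (0,1):-1/OO./O../XXX, (0,2):+1/O.O/O../XXX*, (1,1):+1/O../OO./XXX, (1,2):-1/O../O.O/XXX
[O.O/O../XXX] X move#2: (0,1):-1/OXO/O../XXX*, (1,1):-1/O.O/OX./XXX, (1,2):-1/O.O/O.X/XXX
[OXO/O../XXX] O move#3: (1,1):+1/OXO/OO./XXX*, (1,2):-1/OXO/O.O/XXX
[OXO/OO./XXX] end (terminal -1, X#4); searched O../O../XXX to 5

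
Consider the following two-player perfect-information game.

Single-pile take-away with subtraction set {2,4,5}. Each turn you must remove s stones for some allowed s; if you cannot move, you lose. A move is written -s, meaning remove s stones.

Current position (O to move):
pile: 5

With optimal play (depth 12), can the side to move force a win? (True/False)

O winning at [5]: True

p1 O@[5]: -2[3]-1 -4[1]+1* -5[0]+1
p2 X@[1] terminal -1; root [5] d12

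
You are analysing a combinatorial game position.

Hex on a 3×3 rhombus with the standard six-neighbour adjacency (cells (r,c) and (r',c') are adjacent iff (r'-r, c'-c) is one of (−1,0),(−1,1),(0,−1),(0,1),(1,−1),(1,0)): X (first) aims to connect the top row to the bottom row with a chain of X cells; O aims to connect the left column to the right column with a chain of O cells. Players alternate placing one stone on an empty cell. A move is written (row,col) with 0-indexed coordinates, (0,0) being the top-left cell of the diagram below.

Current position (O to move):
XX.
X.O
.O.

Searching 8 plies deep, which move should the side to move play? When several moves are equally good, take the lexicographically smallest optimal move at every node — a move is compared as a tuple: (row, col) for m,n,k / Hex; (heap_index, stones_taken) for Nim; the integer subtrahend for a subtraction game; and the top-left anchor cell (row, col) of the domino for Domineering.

p1 O@[XX./X.O/.O.]: (0,2)[XXO/X.O/.O.]-1 (1,1)[XX./XOO/.O.]-1 (2,0)[XX./X.O/OO.]+1* (2,2)[XX./X.O/.OO]-1
p2 X@[XX./X.O/OO.] terminal -1; root [XX./X.O/.O.] d8

O's best at [XX./X.O/.O.]: (2,0)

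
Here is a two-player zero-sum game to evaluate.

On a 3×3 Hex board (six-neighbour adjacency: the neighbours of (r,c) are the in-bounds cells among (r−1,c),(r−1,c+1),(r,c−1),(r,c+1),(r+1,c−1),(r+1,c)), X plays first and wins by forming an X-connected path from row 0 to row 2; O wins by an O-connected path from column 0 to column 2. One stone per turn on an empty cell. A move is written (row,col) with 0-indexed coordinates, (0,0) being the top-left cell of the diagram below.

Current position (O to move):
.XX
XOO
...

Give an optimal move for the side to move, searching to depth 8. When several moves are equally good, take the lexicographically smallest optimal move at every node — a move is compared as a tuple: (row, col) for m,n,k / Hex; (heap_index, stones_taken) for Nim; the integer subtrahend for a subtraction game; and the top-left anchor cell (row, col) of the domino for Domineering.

O's best at [.XX/XOO/...]: (2,0)

ply 1, O at .XX/XOO/... | (0,0)=-1→OXX/XOO/...; (2,0)=+1→.XX/XOO/O..*; (2,1)=-1→.XX/XOO/.O.; (2,2)=-1→.XX/XOO/..O
ply 2: .XX/XOO/O.. is terminal -1 (X); from .XX/XOO/... depth 8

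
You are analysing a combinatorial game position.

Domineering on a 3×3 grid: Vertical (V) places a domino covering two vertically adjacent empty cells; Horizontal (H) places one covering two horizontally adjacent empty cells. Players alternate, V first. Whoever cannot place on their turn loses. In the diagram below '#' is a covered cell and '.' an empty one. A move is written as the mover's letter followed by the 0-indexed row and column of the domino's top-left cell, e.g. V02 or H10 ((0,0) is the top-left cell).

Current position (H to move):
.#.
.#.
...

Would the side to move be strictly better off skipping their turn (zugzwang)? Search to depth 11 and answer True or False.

zugzwang(.#./.#./..., H) = False

ply 1, H at .#./.#./... | H20=-1→.#./.#./##.*; H21=-1→.#./.#./.##
ply 2, V at .#./.#./##. | V00=+1→##./##./##.*; V02=+1→.##/.##/##.; V12=+1→.#./.##/###
ply 3: ##./##./##. is terminal -1 (H); from .#./.#./... depth 11
if H skipped the turn, V would face:
~ ply 1, V at .#./.#./... | V00=+1→##./##./...*; V02=+1→.##/.##/...; V10=+1→.#./##./#..; V12=+1→.#./.##/..#
~ ply 2, H at ##./##./... | H20=-1→##./##./##.*; H21=-1→##./##./.##
~ ply 3, V at ##./##./##. | V02=+1→###/###/##.*; V12=+1→##./###/###
~ ply 4: ###/###/##. is terminal -1 (H); from .#./.#./... depth 11
compare (H): move=-1 vs pass=-1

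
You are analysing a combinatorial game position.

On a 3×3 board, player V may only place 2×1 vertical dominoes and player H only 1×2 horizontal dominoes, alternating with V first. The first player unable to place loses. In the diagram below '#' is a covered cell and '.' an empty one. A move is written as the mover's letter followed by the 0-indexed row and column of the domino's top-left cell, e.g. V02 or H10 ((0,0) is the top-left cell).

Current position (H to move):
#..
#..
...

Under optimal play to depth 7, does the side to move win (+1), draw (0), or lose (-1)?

value(#../#../..., H) = +1

p1 H@[#../#../...]: H01[###/#../...]-1 H11[#../###/...]+1* H20[#../#../##.]-1 H21[#../#../.##]-1
p2 V@[#../###/...] terminal -1; root [#../#../...] d7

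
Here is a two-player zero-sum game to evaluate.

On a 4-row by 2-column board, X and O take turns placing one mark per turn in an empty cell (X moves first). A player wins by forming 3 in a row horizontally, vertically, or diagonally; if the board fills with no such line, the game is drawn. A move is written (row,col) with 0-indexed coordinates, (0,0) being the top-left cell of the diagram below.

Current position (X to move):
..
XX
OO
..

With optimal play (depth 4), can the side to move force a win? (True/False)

[../XX/OO/..] X move#1: (0,0):+0/X./XX/OO/..*, (0,1):+0/.X/XX/OO/.., (3,0):+0/../XX/OO/X., (3,1):+0/../XX/OO/.X
[X./XX/OO/..] O move#2: (0,1):+0/XO/XX/OO/..*, (3,0):+0/X./XX/OO/O., (3,1):+0/X./XX/OO/.O
[XO/XX/OO/..] X move#3: (3,0):+0/XO/XX/OO/X.*, (3,1):+0/XO/XX/OO/.X
[XO/XX/OO/X.] O move#4: (3,1):+0/XO/XX/OO/XO*
[XO/XX/OO/XO] end (terminal +0, X#5); searched ../XX/OO/.. to 4

X winning at [../XX/OO/..]: False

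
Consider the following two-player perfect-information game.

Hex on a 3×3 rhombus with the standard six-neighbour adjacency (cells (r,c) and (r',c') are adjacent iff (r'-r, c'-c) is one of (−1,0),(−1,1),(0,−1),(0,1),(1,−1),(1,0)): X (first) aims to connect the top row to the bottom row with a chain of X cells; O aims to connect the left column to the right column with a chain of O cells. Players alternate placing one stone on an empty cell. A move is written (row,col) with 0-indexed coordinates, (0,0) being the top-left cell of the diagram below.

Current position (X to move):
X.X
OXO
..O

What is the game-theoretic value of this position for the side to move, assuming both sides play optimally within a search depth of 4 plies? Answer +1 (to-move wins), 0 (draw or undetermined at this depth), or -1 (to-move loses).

value(X.X/OXO/..O, X) = +1

ply 1, X at X.X/OXO/..O | (0,1)=+1→XXX/OXO/..O*; (2,0)=+1→X.X/OXO/X.O; (2,1)=+1→X.X/OXO/.XO
ply 2, O at XXX/OXO/..O | (2,0)=-1→XXX/OXO/O.O*; (2,1)=-1→XXX/OXO/.OO
ply 3, X at XXX/OXO/O.O | (2,1)=+1→XXX/OXO/OXO*
ply 4: XXX/OXO/OXO is terminal -1 (O); from X.X/OXO/..O depth 4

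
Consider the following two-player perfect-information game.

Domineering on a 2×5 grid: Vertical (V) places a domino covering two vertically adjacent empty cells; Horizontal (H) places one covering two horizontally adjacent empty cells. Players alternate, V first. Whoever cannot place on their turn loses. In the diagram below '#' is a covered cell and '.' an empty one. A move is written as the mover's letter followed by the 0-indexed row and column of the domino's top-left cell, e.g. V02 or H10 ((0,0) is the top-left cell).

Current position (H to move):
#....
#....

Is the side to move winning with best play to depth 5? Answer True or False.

H winning at [#..../#....]: True

[#..../#....] H move#1: H01:-1/###../#...., H02:+1/#.##./#....*, H03:-1/#..##/#...., H11:-1/#..../###.., H12:+1/#..../#.##., H13:-1/#..../#..##
[#.##./#....] V move#2: V01:-1/####./##...*, V04:-1/#.###/#...#
[####./##...] H move#3: H12:-1/####./####., H13:+1/####./##.##*
[####./##.##] end (terminal -1, V#4); searched #..../#.... to 5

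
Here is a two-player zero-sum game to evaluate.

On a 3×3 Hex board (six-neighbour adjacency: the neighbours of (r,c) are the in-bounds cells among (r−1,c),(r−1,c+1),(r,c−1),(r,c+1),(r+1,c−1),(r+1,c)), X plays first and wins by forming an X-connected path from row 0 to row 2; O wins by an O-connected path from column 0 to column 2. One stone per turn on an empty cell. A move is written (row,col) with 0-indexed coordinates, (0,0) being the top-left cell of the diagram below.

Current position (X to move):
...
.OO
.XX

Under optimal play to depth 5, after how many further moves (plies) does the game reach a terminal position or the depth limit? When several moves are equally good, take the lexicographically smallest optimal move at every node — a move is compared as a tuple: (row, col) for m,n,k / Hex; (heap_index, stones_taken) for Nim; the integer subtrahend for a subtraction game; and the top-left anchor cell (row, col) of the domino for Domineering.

PV length from [.../.OO/.XX]: 4 plies

ply 1, X at .../.OO/.XX | (0,0)=-1→X../.OO/.XX*; (0,1)=-1→.X./.OO/.XX; (0,2)=-1→..X/.OO/.XX; (1,0)=-1→.../XOO/.XX; (2,0)=-1→.../.OO/XXX
ply 2, O at X../.OO/.XX | (0,1)=+1→XO./.OO/.XX*; (0,2)=+1→X.O/.OO/.XX; (1,0)=+1→X../OOO/.XX; (2,0)=+1→X../.OO/OXX
ply 3, X at XO./.OO/.XX | (0,2)=-1→XOX/.OO/.XX*; (1,0)=-1→XO./XOO/.XX; (2,0)=-1→XO./.OO/XXX
ply 4, O at XOX/.OO/.XX | (1,0)=+1→XOX/OOO/.XX*; (2,0)=+1→XOX/.OO/OXX
ply 5: XOX/OOO/.XX is terminal -1 (X); from .../.OO/.XX depth 5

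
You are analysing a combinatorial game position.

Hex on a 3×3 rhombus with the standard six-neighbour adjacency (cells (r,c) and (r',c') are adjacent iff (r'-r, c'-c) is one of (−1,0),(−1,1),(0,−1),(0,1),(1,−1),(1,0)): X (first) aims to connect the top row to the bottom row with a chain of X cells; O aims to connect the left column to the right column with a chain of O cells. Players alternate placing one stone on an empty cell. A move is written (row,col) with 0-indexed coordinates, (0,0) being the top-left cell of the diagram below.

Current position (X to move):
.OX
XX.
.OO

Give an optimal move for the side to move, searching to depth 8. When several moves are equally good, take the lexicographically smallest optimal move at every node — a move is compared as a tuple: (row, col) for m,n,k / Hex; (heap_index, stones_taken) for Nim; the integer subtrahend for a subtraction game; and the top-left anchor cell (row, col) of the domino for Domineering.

X's best at [.OX/XX./.OO]: (2,0)

[.OX/XX./.OO] X move#1: (0,0):-1/XOX/XX./.OO, (1,2):-1/.OX/XXX/.OO, (2,0):+1/.OX/XX./XOO*
[.OX/XX./XOO] end (terminal -1, O#2); searched .OX/XX./.OO to 8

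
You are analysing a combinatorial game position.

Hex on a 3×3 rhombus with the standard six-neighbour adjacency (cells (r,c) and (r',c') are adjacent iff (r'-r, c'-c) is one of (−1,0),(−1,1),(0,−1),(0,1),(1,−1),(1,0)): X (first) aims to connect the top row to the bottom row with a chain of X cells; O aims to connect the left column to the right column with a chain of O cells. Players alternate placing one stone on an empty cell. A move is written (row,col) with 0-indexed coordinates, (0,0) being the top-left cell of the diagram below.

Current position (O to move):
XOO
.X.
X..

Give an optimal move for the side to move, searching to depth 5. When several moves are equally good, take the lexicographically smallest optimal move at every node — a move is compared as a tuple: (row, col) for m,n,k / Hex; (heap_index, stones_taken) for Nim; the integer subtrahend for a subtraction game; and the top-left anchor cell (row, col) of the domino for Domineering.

O's best at [XOO/.X./X..]: (1,0)

p1 O@[XOO/.X./X..]: (1,0)[XOO/OX./X..]+1* (1,2)[XOO/.XO/X..]-1 (2,1)[XOO/.X./XO.]-1 (2,2)[XOO/.X./X.O]-1
p2 X@[XOO/OX./X..] terminal -1; root [XOO/.X./X..] d5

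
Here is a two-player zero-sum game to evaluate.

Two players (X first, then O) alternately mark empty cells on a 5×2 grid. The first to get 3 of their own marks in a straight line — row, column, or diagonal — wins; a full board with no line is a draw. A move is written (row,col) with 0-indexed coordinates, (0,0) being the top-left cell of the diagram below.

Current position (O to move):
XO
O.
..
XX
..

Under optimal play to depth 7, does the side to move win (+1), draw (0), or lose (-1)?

p1 O@[XO/O./../XX/..]: (1,1)[XO/OO/../XX/..]+0* (2,0)[XO/O./O./XX/..]-1 (2,1)[XO/O./.O/XX/..]+0 (4,0)[XO/O./../XX/O.]-1 (4,1)[XO/O./../XX/.O]+0
p2 X@[XO/OO/../XX/..]: (2,0)[XO/OO/X./XX/..]-1 (2,1)[XO/OO/.X/XX/..]+0* (4,0)[XO/OO/../XX/X.]-1 (4,1)[XO/OO/../XX/.X]-1
p3 O@[XO/OO/.X/XX/..]: (2,0)[XO/OO/OX/XX/..]-1 (4,0)[XO/OO/.X/XX/O.]-1 (4,1)[XO/OO/.X/XX/.O]+0*
p4 X@[XO/OO/.X/XX/.O]: (2,0)[XO/OO/XX/XX/.O]+0* (4,0)[XO/OO/.X/XX/XO]+0
p5 O@[XO/OO/XX/XX/.O]: (4,0)[XO/OO/XX/XX/OO]+0*
p6 X@[XO/OO/XX/XX/OO] terminal +0; root [XO/O./../XX/..] d7

value(XO/O./../XX/.., O) = 0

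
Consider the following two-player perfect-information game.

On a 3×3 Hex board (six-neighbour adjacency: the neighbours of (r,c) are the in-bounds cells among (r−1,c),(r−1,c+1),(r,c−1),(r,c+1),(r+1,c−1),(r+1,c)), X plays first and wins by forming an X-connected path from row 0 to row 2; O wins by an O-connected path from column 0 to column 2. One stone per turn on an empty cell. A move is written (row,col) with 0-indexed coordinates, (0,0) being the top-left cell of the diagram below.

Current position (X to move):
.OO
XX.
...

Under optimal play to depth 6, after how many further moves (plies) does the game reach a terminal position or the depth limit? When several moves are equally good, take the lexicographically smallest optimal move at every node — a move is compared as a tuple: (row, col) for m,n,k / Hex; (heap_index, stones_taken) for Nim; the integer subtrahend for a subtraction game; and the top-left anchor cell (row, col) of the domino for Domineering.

ply 1, X at .OO/XX./... | (0,0)=+1→XOO/XX./...*; (1,2)=-1→.OO/XXX/...; (2,0)=-1→.OO/XX./X..; (2,1)=-1→.OO/XX./.X.; (2,2)=-1→.OO/XX./..X
ply 2, O at XOO/XX./... | (1,2)=-1→XOO/XXO/...*; (2,0)=-1→XOO/XX./O..; (2,1)=-1→XOO/XX./.O.; (2,2)=-1→XOO/XX./..O
ply 3, X at XOO/XXO/... | (2,0)=+1→XOO/XXO/X..*; (2,1)=+1→XOO/XXO/.X.; (2,2)=+1→XOO/XXO/..X
ply 4: XOO/XXO/X.. is terminal -1 (O); from .OO/XX./... depth 6

PV length from [.OO/XX./...]: 3 plies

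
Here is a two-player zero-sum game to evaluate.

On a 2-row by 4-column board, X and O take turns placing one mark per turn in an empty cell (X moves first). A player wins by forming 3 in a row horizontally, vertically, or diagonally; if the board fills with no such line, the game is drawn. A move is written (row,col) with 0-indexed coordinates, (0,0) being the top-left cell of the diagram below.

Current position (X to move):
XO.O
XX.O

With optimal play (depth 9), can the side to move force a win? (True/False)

X winning at [XO.O/XX.O]: True

[XO.O/XX.O] X move#1: (0,2):+0/XOXO/XX.O, (1,2):+1/XO.O/XXXO*
[XO.O/XXXO] end (terminal -1, O#2); searched XO.O/XX.O to 9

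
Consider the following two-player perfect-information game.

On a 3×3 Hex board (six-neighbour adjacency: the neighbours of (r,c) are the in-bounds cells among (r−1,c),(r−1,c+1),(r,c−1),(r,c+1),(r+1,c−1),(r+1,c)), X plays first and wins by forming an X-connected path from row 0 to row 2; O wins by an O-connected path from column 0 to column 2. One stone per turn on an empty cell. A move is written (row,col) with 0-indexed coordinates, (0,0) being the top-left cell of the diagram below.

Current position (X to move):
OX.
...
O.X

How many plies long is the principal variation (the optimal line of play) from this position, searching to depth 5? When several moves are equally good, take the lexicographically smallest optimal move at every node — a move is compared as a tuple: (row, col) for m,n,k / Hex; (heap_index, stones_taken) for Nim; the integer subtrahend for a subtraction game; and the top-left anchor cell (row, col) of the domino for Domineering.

[OX./.../O.X] X move#1: (0,2):-1/OXX/.../O.X, (1,0):-1/OX./X../O.X, (1,1):+1/OX./.X./O.X*, (1,2):+1/OX./..X/O.X, (2,1):-1/OX./.../OXX
[OX./.X./O.X] O move#2: (0,2):-1/OXO/.X./O.X*, (1,0):-1/OX./OX./O.X, (1,2):-1/OX./.XO/O.X, (2,1):-1/OX./.X./OOX
[OXO/.X./O.X] X move#3: (1,0):+1/OXO/XX./O.X*, (1,2):+1/OXO/.XX/O.X, (2,1):+1/OXO/.X./OXX
[OXO/XX./O.X] O move#4: (1,2):-1/OXO/XXO/O.X*, (2,1):-1/OXO/XX./OOX
[OXO/XXO/O.X] X move#5: (2,1):+1/OXO/XXO/OXX*
[OXO/XXO/OXX] end (terminal -1, O#6); searched OX./.../O.X to 5

PV length from [OX./.../O.X]: 5 plies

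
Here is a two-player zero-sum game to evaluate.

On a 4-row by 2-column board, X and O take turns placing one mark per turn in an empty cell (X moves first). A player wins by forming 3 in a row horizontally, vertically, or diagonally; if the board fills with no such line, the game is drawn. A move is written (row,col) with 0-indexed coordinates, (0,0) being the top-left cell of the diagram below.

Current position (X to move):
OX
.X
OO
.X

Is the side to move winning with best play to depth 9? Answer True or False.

X winning at [OX/.X/OO/.X]: False

ply 1, X at OX/.X/OO/.X | (1,0)=+0→OX/XX/OO/.X*; (3,0)=-1→OX/.X/OO/XX
ply 2, O at OX/XX/OO/.X | (3,0)=+0→OX/XX/OO/OX*
ply 3: OX/XX/OO/OX is terminal +0 (X); from OX/.X/OO/.X depth 9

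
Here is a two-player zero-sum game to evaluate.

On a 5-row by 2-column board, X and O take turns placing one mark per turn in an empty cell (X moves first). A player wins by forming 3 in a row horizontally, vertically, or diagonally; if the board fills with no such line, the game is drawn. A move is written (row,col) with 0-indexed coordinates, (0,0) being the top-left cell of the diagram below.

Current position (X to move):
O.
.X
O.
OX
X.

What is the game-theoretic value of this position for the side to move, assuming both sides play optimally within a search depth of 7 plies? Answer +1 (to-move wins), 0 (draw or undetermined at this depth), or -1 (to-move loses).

[O./.X/O./OX/X.] X move#1: (0,1):-1/OX/.X/O./OX/X., (1,0):+0/O./XX/O./OX/X., (2,1):+1/O./.X/OX/OX/X.*, (4,1):-1/O./.X/O./OX/XX
[O./.X/OX/OX/X.] end (terminal -1, O#2); searched O./.X/O./OX/X. to 7

value(O./.X/O./OX/X., X) = +1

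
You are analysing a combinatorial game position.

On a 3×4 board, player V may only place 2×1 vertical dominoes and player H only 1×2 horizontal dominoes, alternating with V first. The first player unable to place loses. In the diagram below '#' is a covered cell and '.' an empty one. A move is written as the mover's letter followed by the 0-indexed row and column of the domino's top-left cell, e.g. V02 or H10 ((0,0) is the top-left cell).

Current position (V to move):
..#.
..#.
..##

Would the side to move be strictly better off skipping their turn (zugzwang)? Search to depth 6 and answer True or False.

ply 1, V at ..#./..#./..## | V00=+1→#.#./#.#./..##*; V01=+1→.##./.##./..##; V03=-1→..##/..##/..##; V10=+1→..#./#.#./#.##; V11=+1→..#./.##./.###
ply 2, H at #.#./#.#./..## | H20=-1→#.#./#.#./####*
ply 3, V at #.#./#.#./#### | V01=+1→###./###./####*; V03=+1→#.##/#.##/####
ply 4: ###./###./#### is terminal -1 (H); from ..#./..#./..## depth 6
if V skipped the turn, H would face:
~ ply 1, H at ..#./..#./..## | H00=-1→###./..#./..##; H10=+1→..#./###./..##*; H20=-1→..#./..#./####
~ ply 2, V at ..#./###./..## | V03=-1→..##/####/..##*
~ ply 3, H at ..##/####/..## | H00=+1→####/####/..##*; H20=+1→..##/####/####
~ ply 4: ####/####/..## is terminal -1 (V); from ..#./..#./..## depth 6
compare (V): move=+1 vs pass=-1

zugzwang(..#./..#./..##, V) = False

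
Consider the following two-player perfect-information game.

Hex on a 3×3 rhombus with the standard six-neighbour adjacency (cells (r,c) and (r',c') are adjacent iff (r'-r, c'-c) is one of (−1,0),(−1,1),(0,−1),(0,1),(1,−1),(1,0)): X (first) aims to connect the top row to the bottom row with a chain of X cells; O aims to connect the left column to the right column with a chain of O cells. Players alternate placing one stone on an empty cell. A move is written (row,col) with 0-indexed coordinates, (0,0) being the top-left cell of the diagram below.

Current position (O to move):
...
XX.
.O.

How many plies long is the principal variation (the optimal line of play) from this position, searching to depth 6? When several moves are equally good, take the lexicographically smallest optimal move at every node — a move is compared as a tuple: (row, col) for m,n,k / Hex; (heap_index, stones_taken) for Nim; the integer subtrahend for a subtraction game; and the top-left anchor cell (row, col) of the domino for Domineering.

[.../XX./.O.] O move#1: (0,0):-1/O../XX./.O., (0,1):-1/.O./XX./.O., (0,2):-1/..O/XX./.O., (1,2):-1/.../XXO/.O., (2,0):+1/.../XX./OO.*, (2,2):-1/.../XX./.OO
[.../XX./OO.] X move#2: (0,0):-1/X../XX./OO.*, (0,1):-1/.X./XX./OO., (0,2):-1/..X/XX./OO., (1,2):-1/.../XXX/OO., (2,2):-1/.../XX./OOX
[X../XX./OO.] O move#3: (0,1):+1/XO./XX./OO.*, (0,2):+1/X.O/XX./OO., (1,2):+1/X../XXO/OO., (2,2):+1/X../XX./OOO
[XO./XX./OO.] X move#4: (0,2):-1/XOX/XX./OO.*, (1,2):-1/XO./XXX/OO., (2,2):-1/XO./XX./OOX
[XOX/XX./OO.] O move#5: (1,2):+1/XOX/XXO/OO.*, (2,2):+1/XOX/XX./OOO
[XOX/XXO/OO.] end (terminal -1, X#6); searched .../XX./.O. to 6

PV length from [.../XX./.O.]: 5 plies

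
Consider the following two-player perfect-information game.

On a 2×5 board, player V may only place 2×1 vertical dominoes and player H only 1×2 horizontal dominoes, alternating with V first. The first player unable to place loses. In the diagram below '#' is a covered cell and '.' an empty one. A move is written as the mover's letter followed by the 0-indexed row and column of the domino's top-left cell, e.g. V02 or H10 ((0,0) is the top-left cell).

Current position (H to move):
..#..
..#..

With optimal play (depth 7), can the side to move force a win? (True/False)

[..#../..#..] H move#1: H00:-1/###../..#..*, H03:-1/..###/..#.., H10:-1/..#../###.., H13:-1/..#../..###
[###../..#..] V move#2: V03:+1/####./..##.*, V04:+1/###.#/..#.#
[####./..##.] H move#3: H10:-1/####./####.*
[####./####.] V move#4: V04:+1/#####/#####*
[#####/#####] end (terminal -1, H#5); searched ..#../..#.. to 7

H winning at [..#../..#..]: False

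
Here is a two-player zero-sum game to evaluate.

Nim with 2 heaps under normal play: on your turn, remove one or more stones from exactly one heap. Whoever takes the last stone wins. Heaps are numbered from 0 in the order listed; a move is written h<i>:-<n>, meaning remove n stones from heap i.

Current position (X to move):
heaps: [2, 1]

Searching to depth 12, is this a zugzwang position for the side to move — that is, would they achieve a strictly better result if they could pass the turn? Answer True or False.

zugzwang((2,1), X) = False

p1 X@[(2,1)]: h0:-1[(1,1)]+1* h0:-2[(0,1)]-1 h1:-1[(2,0)]-1
p2 O@[(1,1)]: h0:-1[(0,1)]-1* h1:-1[(1,0)]-1
p3 X@[(0,1)]: h1:-1[(0,0)]+1*
p4 O@[(0,0)] terminal -1; root [(2,1)] d12
pass branch (O moves first from the same position):
  | p1 O@[(2,1)]: h0:-1[(1,1)]+1* h0:-2[(0,1)]-1 h1:-1[(2,0)]-1
  | p2 X@[(1,1)]: h0:-1[(0,1)]-1* h1:-1[(1,0)]-1
  | p3 O@[(0,1)]: h1:-1[(0,0)]+1*
  | p4 X@[(0,0)] terminal -1; root [(2,1)] d12
X moving scores +1; X passing scores -1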